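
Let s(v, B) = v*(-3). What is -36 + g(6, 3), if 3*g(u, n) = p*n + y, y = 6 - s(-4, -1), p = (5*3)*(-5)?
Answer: -113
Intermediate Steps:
s(v, B) = -3*v
p = -75 (p = 15*(-5) = -75)
y = -6 (y = 6 - (-3)*(-4) = 6 - 1*12 = 6 - 12 = -6)
g(u, n) = -2 - 25*n (g(u, n) = (-75*n - 6)/3 = (-6 - 75*n)/3 = -2 - 25*n)
-36 + g(6, 3) = -36 + (-2 - 25*3) = -36 + (-2 - 75) = -36 - 77 = -113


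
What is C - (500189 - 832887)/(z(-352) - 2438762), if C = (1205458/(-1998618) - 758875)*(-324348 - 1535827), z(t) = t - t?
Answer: 1720139294403172312821359/1218538407729 ≈ 1.4116e+12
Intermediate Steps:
z(t) = 0
C = 1410665980856958200/999309 (C = (1205458*(-1/1998618) - 758875)*(-1860175) = (-602729/999309 - 758875)*(-1860175) = -758351220104/999309*(-1860175) = 1410665980856958200/999309 ≈ 1.4116e+12)
C - (500189 - 832887)/(z(-352) - 2438762) = 1410665980856958200/999309 - (500189 - 832887)/(0 - 2438762) = 1410665980856958200/999309 - (-332698)/(-2438762) = 1410665980856958200/999309 - (-332698)*(-1)/2438762 = 1410665980856958200/999309 - 1*166349/1219381 = 1410665980856958200/999309 - 166349/1219381 = 1720139294403172312821359/1218538407729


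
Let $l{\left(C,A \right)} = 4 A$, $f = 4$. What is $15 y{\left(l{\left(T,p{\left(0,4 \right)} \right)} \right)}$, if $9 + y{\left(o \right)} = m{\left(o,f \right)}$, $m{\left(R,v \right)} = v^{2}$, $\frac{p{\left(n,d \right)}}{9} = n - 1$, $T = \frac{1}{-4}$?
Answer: $105$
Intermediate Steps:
$T = - \frac{1}{4} \approx -0.25$
$p{\left(n,d \right)} = -9 + 9 n$ ($p{\left(n,d \right)} = 9 \left(n - 1\right) = 9 \left(-1 + n\right) = -9 + 9 n$)
$y{\left(o \right)} = 7$ ($y{\left(o \right)} = -9 + 4^{2} = -9 + 16 = 7$)
$15 y{\left(l{\left(T,p{\left(0,4 \right)} \right)} \right)} = 15 \cdot 7 = 105$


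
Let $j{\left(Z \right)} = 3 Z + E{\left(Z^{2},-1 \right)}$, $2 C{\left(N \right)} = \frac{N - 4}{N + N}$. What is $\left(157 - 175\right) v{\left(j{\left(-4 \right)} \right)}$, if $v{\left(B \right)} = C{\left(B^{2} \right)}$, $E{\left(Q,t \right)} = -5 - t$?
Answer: $- \frac{567}{128} \approx -4.4297$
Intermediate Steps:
$C{\left(N \right)} = \frac{-4 + N}{4 N}$ ($C{\left(N \right)} = \frac{\left(N - 4\right) \frac{1}{N + N}}{2} = \frac{\left(-4 + N\right) \frac{1}{2 N}}{2} = \frac{\frac{1}{2} \frac{1}{N} \left(-4 + N\right)}{2} = \frac{-4 + N}{4 N}$)
$j{\left(Z \right)} = -4 + 3 Z$ ($j{\left(Z \right)} = 3 Z - 4 = -4 + 3 Z$)
$v{\left(B \right)} = \frac{-4 + B^{2}}{4 B^{2}}$
$\left(157 - 175\right) v{\left(j{\left(-4 \right)} \right)} = \left(157 - 175\right) \left(\frac{1}{4} - \frac{1}{\left(-4 + 3 \left(-4\right)\right)^{2}}\right) = - 18 \left(\frac{1}{4} - \frac{1}{\left(-4 - 12\right)^{2}}\right) = - 18 \left(\frac{1}{4} - \frac{1}{256}\right) = \left(-18\right) \frac{63}{256} = - \frac{567}{128}$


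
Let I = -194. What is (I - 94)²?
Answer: 82944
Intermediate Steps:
(I - 94)² = (-194 - 94)² = (-288)² = 82944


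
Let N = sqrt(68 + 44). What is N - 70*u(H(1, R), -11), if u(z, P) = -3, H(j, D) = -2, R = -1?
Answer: 210 + 4*sqrt(7) ≈ 220.58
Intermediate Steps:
N = 4*sqrt(7) (N = sqrt(112) = 4*sqrt(7) ≈ 10.583)
N - 70*u(H(1, R), -11) = 4*sqrt(7) - 70*(-3) = 4*sqrt(7) + 210 = 210 + 4*sqrt(7)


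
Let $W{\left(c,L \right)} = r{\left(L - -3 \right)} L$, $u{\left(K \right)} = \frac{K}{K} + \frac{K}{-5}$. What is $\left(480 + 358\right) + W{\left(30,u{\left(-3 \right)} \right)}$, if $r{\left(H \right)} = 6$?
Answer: $\frac{4238}{5} \approx 847.6$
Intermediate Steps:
$u{\left(K \right)} = 1 - \frac{K}{5}$ ($u{\left(K \right)} = 1 + K \left(- \frac{1}{5}\right) = 1 - \frac{K}{5}$)
$W{\left(c,L \right)} = 6 L$
$\left(480 + 358\right) + W{\left(30,u{\left(-3 \right)} \right)} = \left(480 + 358\right) + 6 \left(1 - - \frac{3}{5}\right) = 838 + 6 \left(1 + \frac{3}{5}\right) = 838 + 6 \cdot \frac{8}{5} = 838 + \frac{48}{5} = \frac{4238}{5}$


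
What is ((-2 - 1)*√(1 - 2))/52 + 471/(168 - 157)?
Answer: 471/11 - 3*I/52 ≈ 42.818 - 0.057692*I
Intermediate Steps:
((-2 - 1)*√(1 - 2))/52 + 471/(168 - 157) = -3*I*(1/52) + 471/11 = -3*I*(1/52) + 471*(1/11) = -3*I/52 + 471/11 = 471/11 - 3*I/52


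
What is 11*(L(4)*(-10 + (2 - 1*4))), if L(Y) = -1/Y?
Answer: 33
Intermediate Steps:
11*(L(4)*(-10 + (2 - 1*4))) = 11*((-1/4)*(-10 + (2 - 1*4))) = 11*((-1*1/4)*(-10 + (2 - 4))) = 11*(-(-10 - 2)/4) = 11*(-1/4*(-12)) = 11*3 = 33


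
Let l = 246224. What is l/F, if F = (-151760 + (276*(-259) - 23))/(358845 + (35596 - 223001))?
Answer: -3837512960/20297 ≈ -1.8907e+5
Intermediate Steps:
F = -223267/171440 (F = (-151760 + (-71484 - 23))/(358845 - 187405) = (-151760 - 71507)/171440 = -223267*1/171440 = -223267/171440 ≈ -1.3023)
l/F = 246224/(-223267/171440) = 246224*(-171440/223267) = -3837512960/20297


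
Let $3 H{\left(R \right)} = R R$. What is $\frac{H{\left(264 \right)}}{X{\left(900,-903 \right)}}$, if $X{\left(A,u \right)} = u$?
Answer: $- \frac{7744}{301} \approx -25.728$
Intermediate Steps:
$H{\left(R \right)} = \frac{R^{2}}{3}$ ($H{\left(R \right)} = \frac{R R}{3} = \frac{R^{2}}{3}$)
$\frac{H{\left(264 \right)}}{X{\left(900,-903 \right)}} = \frac{\frac{1}{3} \cdot 264^{2}}{-903} = \frac{1}{3} \cdot 69696 \left(- \frac{1}{903}\right) = 23232 \left(- \frac{1}{903}\right) = - \frac{7744}{301}$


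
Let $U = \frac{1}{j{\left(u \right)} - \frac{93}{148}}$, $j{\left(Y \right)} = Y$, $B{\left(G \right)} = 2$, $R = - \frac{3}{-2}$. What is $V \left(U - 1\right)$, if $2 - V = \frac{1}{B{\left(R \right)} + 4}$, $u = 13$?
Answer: $- \frac{6171}{3662} \approx -1.6851$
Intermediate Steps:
$R = \frac{3}{2}$ ($R = \left(-3\right) \left(- \frac{1}{2}\right) = \frac{3}{2} \approx 1.5$)
$V = \frac{11}{6}$ ($V = 2 - \frac{1}{2 + 4} = 2 - \frac{1}{6} = \frac{11}{6} \approx 1.8333$)
$U = \frac{148}{1831}$ ($U = \frac{1}{13 - \frac{93}{148}} = \frac{1}{\frac{1831}{148}} = \frac{148}{1831} \approx 0.08083$)
$V \left(U - 1\right) = \frac{11 \left(\frac{148}{1831} - 1\right)}{6} = \frac{11}{6} \left(- \frac{1683}{1831}\right) = - \frac{6171}{3662}$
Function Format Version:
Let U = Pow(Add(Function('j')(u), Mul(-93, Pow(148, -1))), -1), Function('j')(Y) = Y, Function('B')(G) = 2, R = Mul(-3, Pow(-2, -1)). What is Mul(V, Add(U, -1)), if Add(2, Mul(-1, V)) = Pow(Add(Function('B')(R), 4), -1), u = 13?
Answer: Rational(-6171, 3662) ≈ -1.6851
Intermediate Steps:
R = Rational(3, 2) (R = Mul(-3, Rational(-1, 2)) = Rational(3, 2) ≈ 1.5000)
V = Rational(11, 6) (V = Add(2, Mul(-1, Pow(Add(2, 4), -1))) = Add(2, Mul(-1, Pow(6, -1))) = Add(2, Mul(-1, Rational(1, 6))) = Add(2, Rational(-1, 6)) = Rational(11, 6) ≈ 1.8333)
U = Rational(148, 1831) (U = Pow(Add(13, Mul(-93, Pow(148, -1))), -1) = Pow(Add(13, Mul(-93, Rational(1, 148))), -1) = Pow(Add(13, Rational(-93, 148)), -1) = Pow(Rational(1831, 148), -1) = Rational(148, 1831) ≈ 0.080830)
Mul(V, Add(U, -1)) = Mul(Rational(11, 6), Add(Rational(148, 1831), -1)) = Mul(Rational(11, 6), Rational(-1683, 1831)) = Rational(-6171, 3662)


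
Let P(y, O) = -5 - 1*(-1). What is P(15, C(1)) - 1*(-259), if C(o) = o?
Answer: 255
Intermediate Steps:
P(y, O) = -4 (P(y, O) = -5 + 1 = -4)
P(15, C(1)) - 1*(-259) = -4 - 1*(-259) = -4 + 259 = 255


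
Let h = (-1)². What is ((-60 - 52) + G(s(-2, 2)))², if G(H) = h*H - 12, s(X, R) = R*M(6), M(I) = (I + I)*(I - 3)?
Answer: 2704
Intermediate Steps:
M(I) = 2*I*(-3 + I) (M(I) = (2*I)*(-3 + I) = 2*I*(-3 + I))
h = 1
s(X, R) = 36*R (s(X, R) = R*(2*6*(-3 + 6)) = R*(2*6*3) = R*36 = 36*R)
G(H) = -12 + H (G(H) = 1*H - 12 = H - 12 = -12 + H)
((-60 - 52) + G(s(-2, 2)))² = ((-60 - 52) + (-12 + 36*2))² = (-112 + (-12 + 72))² = (-112 + 60)² = (-52)² = 2704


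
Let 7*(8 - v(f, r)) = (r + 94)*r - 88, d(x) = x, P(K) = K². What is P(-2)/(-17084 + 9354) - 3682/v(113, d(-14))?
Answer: -49809519/2442680 ≈ -20.391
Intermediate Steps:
v(f, r) = 144/7 - r*(94 + r)/7 (v(f, r) = 8 - ((r + 94)*r - 88)/7 = 8 - ((94 + r)*r - 88)/7 = 8 - (r*(94 + r) - 88)/7 = 8 - (-88 + r*(94 + r))/7 = 8 + (88/7 - r*(94 + r)/7) = 144/7 - r*(94 + r)/7)
P(-2)/(-17084 + 9354) - 3682/v(113, d(-14)) = (-2)²/(-17084 + 9354) - 3682/(144/7 - 94/7*(-14) - ⅐*(-14)²) = 4/(-7730) - 3682/(144/7 + 188 - ⅐*196) = 4*(-1/7730) - 3682/(144/7 + 188 - 28) = -2/3865 - 3682/1264/7 = -2/3865 - 3682*7/1264 = -2/3865 - 12887/632 = -49809519/2442680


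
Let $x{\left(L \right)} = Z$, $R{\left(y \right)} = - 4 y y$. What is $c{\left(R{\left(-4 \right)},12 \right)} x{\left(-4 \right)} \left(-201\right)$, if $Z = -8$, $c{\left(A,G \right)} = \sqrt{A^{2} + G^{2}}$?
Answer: $6432 \sqrt{265} \approx 1.0471 \cdot 10^{5}$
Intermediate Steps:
$R{\left(y \right)} = - 4 y^{2}$
$x{\left(L \right)} = -8$
$c{\left(R{\left(-4 \right)},12 \right)} x{\left(-4 \right)} \left(-201\right) = \sqrt{\left(- 4 \left(-4\right)^{2}\right)^{2} + 12^{2}} \left(-8\right) \left(-201\right) = \sqrt{\left(\left(-4\right) 16\right)^{2} + 144} \left(-8\right) \left(-201\right) = \sqrt{\left(-64\right)^{2} + 144} \left(-8\right) \left(-201\right) = \sqrt{4096 + 144} \left(-8\right) \left(-201\right) = \sqrt{4240} \left(-8\right) \left(-201\right) = 4 \sqrt{265} \left(-8\right) \left(-201\right) = - 32 \sqrt{265} \left(-201\right) = 6432 \sqrt{265}$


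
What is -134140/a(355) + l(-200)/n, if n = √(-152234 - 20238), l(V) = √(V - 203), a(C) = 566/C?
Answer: -23809850/283 + √17376554/86236 ≈ -84134.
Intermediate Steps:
l(V) = √(-203 + V)
n = 2*I*√43118 (n = √(-172472) = 2*I*√43118 ≈ 415.3*I)
-134140/a(355) + l(-200)/n = -134140/(566/355) + √(-203 - 200)/((2*I*√43118)) = -134140/(566*(1/355)) + √(-403)*(-I*√43118/86236) = -134140/566/355 + (I*√403)*(-I*√43118/86236) = -134140*355/566 + √17376554/86236 = -23809850/283 + √17376554/86236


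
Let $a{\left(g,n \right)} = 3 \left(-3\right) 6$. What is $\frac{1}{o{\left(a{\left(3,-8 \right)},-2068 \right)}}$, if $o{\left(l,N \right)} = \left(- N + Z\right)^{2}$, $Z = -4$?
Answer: $\frac{1}{4260096} \approx 2.3474 \cdot 10^{-7}$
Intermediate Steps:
$a{\left(g,n \right)} = -54$ ($a{\left(g,n \right)} = \left(-9\right) 6 = -54$)
$o{\left(l,N \right)} = \left(-4 - N\right)^{2}$ ($o{\left(l,N \right)} = \left(- N - 4\right)^{2} = \left(-4 - N\right)^{2}$)
$\frac{1}{o{\left(a{\left(3,-8 \right)},-2068 \right)}} = \frac{1}{\left(4 - 2068\right)^{2}} = \frac{1}{\left(-2064\right)^{2}} = \frac{1}{4260096}$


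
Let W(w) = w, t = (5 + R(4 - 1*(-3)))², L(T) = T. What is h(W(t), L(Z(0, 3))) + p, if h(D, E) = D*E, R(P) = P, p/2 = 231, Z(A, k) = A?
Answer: 462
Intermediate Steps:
p = 462 (p = 2*231 = 462)
t = 144 (t = (5 + (4 - 1*(-3)))² = (5 + (4 + 3))² = (5 + 7)² = 12² = 144)
h(W(t), L(Z(0, 3))) + p = 144*0 + 462 = 0 + 462 = 462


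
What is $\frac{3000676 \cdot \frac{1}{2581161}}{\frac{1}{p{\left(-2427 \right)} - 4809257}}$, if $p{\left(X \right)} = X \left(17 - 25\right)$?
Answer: $- \frac{14372760932516}{2581161} \approx -5.5683 \cdot 10^{6}$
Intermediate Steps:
$p{\left(X \right)} = - 8 X$ ($p{\left(X \right)} = X \left(-8\right) = - 8 X$)
$\frac{3000676 \cdot \frac{1}{2581161}}{\frac{1}{p{\left(-2427 \right)} - 4809257}} = \frac{3000676 \cdot \frac{1}{2581161}}{\frac{1}{\left(-8\right) \left(-2427\right) - 4809257}} = \frac{3000676 \cdot \frac{1}{2581161}}{\frac{1}{19416 - 4809257}} = \frac{3000676}{2581161 \frac{1}{-4789841}} = \frac{3000676}{2581161 \left(- \frac{1}{4789841}\right)} = \frac{3000676}{2581161} \left(-4789841\right) = - \frac{14372760932516}{2581161}$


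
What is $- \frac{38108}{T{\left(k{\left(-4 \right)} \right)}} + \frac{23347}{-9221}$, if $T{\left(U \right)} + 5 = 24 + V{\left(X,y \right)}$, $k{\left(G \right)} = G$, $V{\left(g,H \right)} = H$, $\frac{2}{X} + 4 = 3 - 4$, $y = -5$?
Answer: $- \frac{25122909}{9221} \approx -2724.5$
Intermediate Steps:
$X = - \frac{2}{5}$ ($X = \frac{2}{-4 + \left(3 - 4\right)} = \frac{2}{-4 - 1} = \frac{2}{-5} = 2 \left(- \frac{1}{5}\right) = - \frac{2}{5} \approx -0.4$)
$T{\left(U \right)} = 14$ ($T{\left(U \right)} = -5 + \left(24 - 5\right) = -5 + 19 = 14$)
$- \frac{38108}{T{\left(k{\left(-4 \right)} \right)}} + \frac{23347}{-9221} = - \frac{38108}{14} + \frac{23347}{-9221} = \left(-38108\right) \frac{1}{14} + 23347 \left(- \frac{1}{9221}\right) = -2722 - \frac{23347}{9221} = - \frac{25122909}{9221}$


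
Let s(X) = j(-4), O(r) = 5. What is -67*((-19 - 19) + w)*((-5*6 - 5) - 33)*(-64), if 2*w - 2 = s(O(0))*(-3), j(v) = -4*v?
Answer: 17786624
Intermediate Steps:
s(X) = 16 (s(X) = -4*(-4) = 16)
w = -23 (w = 1 + (16*(-3))/2 = 1 + (½)*(-48) = 1 - 24 = -23)
-67*((-19 - 19) + w)*((-5*6 - 5) - 33)*(-64) = -67*((-19 - 19) - 23)*((-5*6 - 5) - 33)*(-64) = -67*(-38 - 23)*((-30 - 5) - 33)*(-64) = -(-4087)*(-35 - 33)*(-64) = -(-4087)*(-68)*(-64) = -67*4148*(-64) = -277916*(-64) = 17786624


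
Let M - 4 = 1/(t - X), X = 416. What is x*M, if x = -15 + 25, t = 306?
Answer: 439/11 ≈ 39.909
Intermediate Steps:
x = 10
M = 439/110 (M = 4 + 1/(306 - 1*416) = 4 + 1/(306 - 416) = 4 + 1/(-110) = 4 - 1/110 = 439/110 ≈ 3.9909)
x*M = 10*(439/110) = 439/11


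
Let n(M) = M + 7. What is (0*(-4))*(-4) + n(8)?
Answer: 15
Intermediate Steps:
n(M) = 7 + M
(0*(-4))*(-4) + n(8) = (0*(-4))*(-4) + (7 + 8) = 0*(-4) + 15 = 0 + 15 = 15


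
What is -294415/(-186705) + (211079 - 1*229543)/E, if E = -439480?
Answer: 3320920633/2051327835 ≈ 1.6189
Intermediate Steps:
-294415/(-186705) + (211079 - 1*229543)/E = -294415/(-186705) + (211079 - 1*229543)/(-439480) = -294415*(-1/186705) + (211079 - 229543)*(-1/439480) = 58883/37341 - 18464*(-1/439480) = 58883/37341 + 2308/54935 = 3320920633/2051327835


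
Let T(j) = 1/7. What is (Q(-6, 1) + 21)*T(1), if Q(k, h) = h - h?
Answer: 3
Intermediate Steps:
T(j) = ⅐
Q(k, h) = 0
(Q(-6, 1) + 21)*T(1) = (0 + 21)*(⅐) = 21*(⅐) = 3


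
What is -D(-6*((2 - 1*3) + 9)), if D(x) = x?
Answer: 48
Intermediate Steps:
-D(-6*((2 - 1*3) + 9)) = -(-6)*((2 - 1*3) + 9) = -(-6)*((2 - 3) + 9) = -(-6)*(-1 + 9) = -(-6)*8 = -1*(-48) = 48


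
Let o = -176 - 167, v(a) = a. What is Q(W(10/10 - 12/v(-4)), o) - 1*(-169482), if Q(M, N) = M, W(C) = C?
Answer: 169486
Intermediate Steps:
o = -343
Q(W(10/10 - 12/v(-4)), o) - 1*(-169482) = (10/10 - 12/(-4)) - 1*(-169482) = (10*(⅒) - 12*(-¼)) + 169482 = (1 + 3) + 169482 = 4 + 169482 = 169486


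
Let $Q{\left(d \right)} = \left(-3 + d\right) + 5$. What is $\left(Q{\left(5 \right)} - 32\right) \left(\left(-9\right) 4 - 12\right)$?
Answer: $1200$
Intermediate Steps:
$Q{\left(d \right)} = 2 + d$
$\left(Q{\left(5 \right)} - 32\right) \left(\left(-9\right) 4 - 12\right) = \left(\left(2 + 5\right) - 32\right) \left(\left(-9\right) 4 - 12\right) = \left(7 - 32\right) \left(-36 - 12\right) = \left(-25\right) \left(-48\right) = 1200$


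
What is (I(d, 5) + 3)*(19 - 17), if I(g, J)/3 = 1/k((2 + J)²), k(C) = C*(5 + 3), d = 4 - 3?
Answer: 1179/196 ≈ 6.0153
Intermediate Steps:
d = 1
k(C) = 8*C (k(C) = C*8 = 8*C)
I(g, J) = 3/(8*(2 + J)²) (I(g, J) = 3/((8*(2 + J)²)) = 3*(1/(8*(2 + J)²)) = 3/(8*(2 + J)²))
(I(d, 5) + 3)*(19 - 17) = (3/(8*(2 + 5)²) + 3)*(19 - 17) = ((3/8)/7² + 3)*2 = ((3/8)*(1/49) + 3)*2 = (3/392 + 3)*2 = (1179/392)*2 = 1179/196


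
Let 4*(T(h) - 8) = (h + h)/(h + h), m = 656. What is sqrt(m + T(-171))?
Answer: sqrt(2657)/2 ≈ 25.773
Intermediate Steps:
T(h) = 33/4 (T(h) = 8 + ((h + h)/(h + h))/4 = 8 + ((2*h)/((2*h)))/4 = 8 + ((2*h)*(1/(2*h)))/4 = 8 + (1/4)*1 = 8 + 1/4 = 33/4)
sqrt(m + T(-171)) = sqrt(656 + 33/4) = sqrt(2657/4) = sqrt(2657)/2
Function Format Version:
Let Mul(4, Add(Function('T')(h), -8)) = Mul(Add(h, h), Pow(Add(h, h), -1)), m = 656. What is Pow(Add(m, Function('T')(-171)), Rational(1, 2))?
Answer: Mul(Rational(1, 2), Pow(2657, Rational(1, 2))) ≈ 25.773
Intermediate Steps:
Function('T')(h) = Rational(33, 4) (Function('T')(h) = Add(8, Mul(Rational(1, 4), Mul(Add(h, h), Pow(Add(h, h), -1)))) = Add(8, Mul(Rational(1, 4), Mul(Mul(2, h), Pow(Mul(2, h), -1)))) = Add(8, Mul(Rational(1, 4), Mul(Mul(2, h), Mul(Rational(1, 2), Pow(h, -1))))) = Add(8, Mul(Rational(1, 4), 1)) = Add(8, Rational(1, 4)) = Rational(33, 4))
Pow(Add(m, Function('T')(-171)), Rational(1, 2)) = Pow(Add(656, Rational(33, 4)), Rational(1, 2)) = Pow(Rational(2657, 4), Rational(1, 2)) = Mul(Rational(1, 2), Pow(2657, Rational(1, 2)))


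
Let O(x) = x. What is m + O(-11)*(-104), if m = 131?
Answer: 1275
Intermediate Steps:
m + O(-11)*(-104) = 131 - 11*(-104) = 131 + 1144 = 1275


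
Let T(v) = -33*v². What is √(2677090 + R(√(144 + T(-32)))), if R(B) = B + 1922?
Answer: 2*√(669753 + I*√2103) ≈ 1636.8 + 0.056035*I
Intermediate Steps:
R(B) = 1922 + B
√(2677090 + R(√(144 + T(-32)))) = √(2677090 + (1922 + √(144 - 33*(-32)²))) = √(2677090 + (1922 + √(144 - 33*1024))) = √(2677090 + (1922 + √(144 - 33792))) = √(2677090 + (1922 + √(-33648))) = √(2677090 + (1922 + 4*I*√2103)) = √(2679012 + 4*I*√2103)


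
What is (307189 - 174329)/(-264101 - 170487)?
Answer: -4745/15521 ≈ -0.30571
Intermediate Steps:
(307189 - 174329)/(-264101 - 170487) = 132860/(-434588) = 132860*(-1/434588) = -4745/15521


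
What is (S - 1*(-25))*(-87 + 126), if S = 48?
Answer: 2847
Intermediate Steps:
(S - 1*(-25))*(-87 + 126) = (48 - 1*(-25))*(-87 + 126) = (48 + 25)*39 = 73*39 = 2847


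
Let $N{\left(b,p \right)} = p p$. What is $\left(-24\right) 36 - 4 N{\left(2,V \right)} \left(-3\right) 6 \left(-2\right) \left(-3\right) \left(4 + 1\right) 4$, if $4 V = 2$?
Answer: $-1866240$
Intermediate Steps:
$V = \frac{1}{2}$ ($V = \frac{1}{4} \cdot 2 = \frac{1}{2} \approx 0.5$)
$N{\left(b,p \right)} = p^{2}$
$\left(-24\right) 36 - 4 N{\left(2,V \right)} \left(-3\right) 6 \left(-2\right) \left(-3\right) \left(4 + 1\right) 4 = \left(-24\right) 36 - \frac{4}{4} \left(-3\right) 6 \left(-2\right) \left(-3\right) \left(4 + 1\right) 4 = - 864 \left(-4\right) \frac{1}{4} \left(\left(-18\right) \left(-2\right)\right) \left(-3\right) 5 \cdot 4 = - 864 \left(-1\right) 36 \left(-3\right) 20 = - 864 \left(-36\right) \left(-3\right) 20 = - 864 \cdot 108 \cdot 20 = \left(-864\right) 2160 = -1866240$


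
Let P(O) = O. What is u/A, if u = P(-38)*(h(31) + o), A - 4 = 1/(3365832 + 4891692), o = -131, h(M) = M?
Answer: 31378591200/33030097 ≈ 950.00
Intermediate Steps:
A = 33030097/8257524 (A = 4 + 1/(3365832 + 4891692) = 4 + 1/8257524 = 33030097/8257524 ≈ 4.0000)
u = 3800 (u = -38*(31 - 131) = -38*(-100) = 3800)
u/A = 3800/(33030097/8257524) = 3800*(8257524/33030097) = 31378591200/33030097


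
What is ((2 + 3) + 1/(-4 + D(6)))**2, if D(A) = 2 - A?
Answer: 1521/64 ≈ 23.766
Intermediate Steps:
((2 + 3) + 1/(-4 + D(6)))**2 = ((2 + 3) + 1/(-4 + (2 - 1*6)))**2 = (5 + 1/(-4 + (2 - 6)))**2 = (5 + 1/(-4 - 4))**2 = (5 + 1/(-8))**2 = (5 - 1/8)**2 = (39/8)**2 = 1521/64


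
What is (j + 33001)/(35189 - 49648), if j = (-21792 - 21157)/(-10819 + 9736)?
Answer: -35783032/15659097 ≈ -2.2851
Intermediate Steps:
j = 42949/1083 (j = -42949/(-1083) = -42949*(-1/1083) = 42949/1083 ≈ 39.657)
(j + 33001)/(35189 - 49648) = (42949/1083 + 33001)/(35189 - 49648) = (35783032/1083)/(-14459) = (35783032/1083)*(-1/14459) = -35783032/15659097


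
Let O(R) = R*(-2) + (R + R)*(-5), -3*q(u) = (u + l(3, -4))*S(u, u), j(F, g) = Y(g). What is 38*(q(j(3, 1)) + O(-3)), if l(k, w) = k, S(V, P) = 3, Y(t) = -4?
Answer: 1406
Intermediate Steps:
j(F, g) = -4
q(u) = -3 - u (q(u) = -(u + 3)*3/3 = -(3 + u)*3/3 = -(9 + 3*u)/3 = -3 - u)
O(R) = -12*R (O(R) = -2*R + (2*R)*(-5) = -2*R - 10*R = -12*R)
38*(q(j(3, 1)) + O(-3)) = 38*((-3 - 1*(-4)) - 12*(-3)) = 38*((-3 + 4) + 36) = 38*(1 + 36) = 38*37 = 1406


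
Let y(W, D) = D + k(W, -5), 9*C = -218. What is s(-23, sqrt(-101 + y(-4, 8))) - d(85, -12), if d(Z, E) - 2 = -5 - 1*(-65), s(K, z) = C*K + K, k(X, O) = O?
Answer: 4249/9 ≈ 472.11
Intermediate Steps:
C = -218/9 (C = (1/9)*(-218) = -218/9 ≈ -24.222)
y(W, D) = -5 + D (y(W, D) = D - 5 = -5 + D)
s(K, z) = -209*K/9 (s(K, z) = -218*K/9 + K = -209*K/9)
d(Z, E) = 62 (d(Z, E) = 2 + (-5 - 1*(-65)) = 2 + (-5 + 65) = 2 + 60 = 62)
s(-23, sqrt(-101 + y(-4, 8))) - d(85, -12) = -209/9*(-23) - 1*62 = 4807/9 - 62 = 4249/9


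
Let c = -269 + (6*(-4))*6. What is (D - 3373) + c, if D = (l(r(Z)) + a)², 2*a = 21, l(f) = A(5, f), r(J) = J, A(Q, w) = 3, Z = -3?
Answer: -14415/4 ≈ -3603.8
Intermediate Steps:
l(f) = 3
a = 21/2 (a = (½)*21 = 21/2 ≈ 10.500)
c = -413 (c = -269 - 24*6 = -269 - 144 = -413)
D = 729/4 (D = (3 + 21/2)² = (27/2)² = 729/4 ≈ 182.25)
(D - 3373) + c = (729/4 - 3373) - 413 = -12763/4 - 413 = -14415/4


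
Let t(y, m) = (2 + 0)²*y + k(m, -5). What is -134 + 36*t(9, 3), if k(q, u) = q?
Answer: 1270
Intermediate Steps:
t(y, m) = m + 4*y (t(y, m) = (2 + 0)²*y + m = 2²*y + m = 4*y + m = m + 4*y)
-134 + 36*t(9, 3) = -134 + 36*(3 + 4*9) = -134 + 36*(3 + 36) = -134 + 36*39 = -134 + 1404 = 1270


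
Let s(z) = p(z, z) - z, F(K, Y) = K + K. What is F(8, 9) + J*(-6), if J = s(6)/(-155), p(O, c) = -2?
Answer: 2432/155 ≈ 15.690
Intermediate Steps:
F(K, Y) = 2*K
s(z) = -2 - z
J = 8/155 (J = (-2 - 1*6)/(-155) = (-2 - 6)*(-1/155) = -8*(-1/155) = 8/155 ≈ 0.051613)
F(8, 9) + J*(-6) = 2*8 + (8/155)*(-6) = 16 - 48/155 = 2432/155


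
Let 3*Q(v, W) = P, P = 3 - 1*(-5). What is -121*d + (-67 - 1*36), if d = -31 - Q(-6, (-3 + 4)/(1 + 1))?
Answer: 11912/3 ≈ 3970.7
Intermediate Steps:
P = 8 (P = 3 + 5 = 8)
Q(v, W) = 8/3 (Q(v, W) = (1/3)*8 = 8/3)
d = -101/3 (d = -31 - 1*8/3 = -31 - 8/3 = -101/3 ≈ -33.667)
-121*d + (-67 - 1*36) = -121*(-101/3) + (-67 - 1*36) = 12221/3 + (-67 - 36) = 12221/3 - 103 = 11912/3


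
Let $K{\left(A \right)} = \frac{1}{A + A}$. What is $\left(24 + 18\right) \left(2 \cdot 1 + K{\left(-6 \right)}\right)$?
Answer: $\frac{161}{2} \approx 80.5$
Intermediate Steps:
$K{\left(A \right)} = \frac{1}{2 A}$
$\left(24 + 18\right) \left(2 \cdot 1 + K{\left(-6 \right)}\right) = \left(24 + 18\right) \left(2 \cdot 1 + \frac{1}{2 \left(-6\right)}\right) = 42 \left(2 + \frac{1}{2} \left(- \frac{1}{6}\right)\right) = 42 \left(2 - \frac{1}{12}\right) = 42 \cdot \frac{23}{12} = \frac{161}{2}$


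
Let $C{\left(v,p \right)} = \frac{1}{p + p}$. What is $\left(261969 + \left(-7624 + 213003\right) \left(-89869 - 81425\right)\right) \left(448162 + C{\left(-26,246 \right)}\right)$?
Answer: $- \frac{2585674375658592395}{164} \approx -1.5766 \cdot 10^{16}$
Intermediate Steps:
$C{\left(v,p \right)} = \frac{1}{2 p}$
$\left(261969 + \left(-7624 + 213003\right) \left(-89869 - 81425\right)\right) \left(448162 + C{\left(-26,246 \right)}\right) = \left(261969 + \left(-7624 + 213003\right) \left(-89869 - 81425\right)\right) \left(448162 + \frac{1}{2 \cdot 246}\right) = \left(261969 + 205379 \left(-171294\right)\right) \left(448162 + \frac{1}{2} \cdot \frac{1}{246}\right) = \left(261969 - 35180190426\right) \left(448162 + \frac{1}{492}\right) = \left(-35179928457\right) \frac{220495705}{492} = - \frac{2585674375658592395}{164}$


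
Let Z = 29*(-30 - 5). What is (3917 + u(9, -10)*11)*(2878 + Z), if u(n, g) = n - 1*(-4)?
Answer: 7563780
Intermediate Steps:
u(n, g) = 4 + n (u(n, g) = n + 4 = 4 + n)
Z = -1015 (Z = 29*(-35) = -1015)
(3917 + u(9, -10)*11)*(2878 + Z) = (3917 + (4 + 9)*11)*(2878 - 1015) = (3917 + 13*11)*1863 = (3917 + 143)*1863 = 4060*1863 = 7563780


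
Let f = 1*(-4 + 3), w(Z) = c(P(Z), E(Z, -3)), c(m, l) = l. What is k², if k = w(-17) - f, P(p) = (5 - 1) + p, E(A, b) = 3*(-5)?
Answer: 196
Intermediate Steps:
E(A, b) = -15
P(p) = 4 + p
w(Z) = -15
f = -1 (f = 1*(-1) = -1)
k = -14 (k = -15 - 1*(-1) = -15 + 1 = -14)
k² = (-14)² = 196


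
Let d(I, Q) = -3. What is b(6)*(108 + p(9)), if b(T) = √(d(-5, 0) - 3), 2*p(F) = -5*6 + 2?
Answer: 94*I*√6 ≈ 230.25*I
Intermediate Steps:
p(F) = -14 (p(F) = (-5*6 + 2)/2 = (-30 + 2)/2 = (½)*(-28) = -14)
b(T) = I*√6 (b(T) = √(-3 - 3) = √(-6) = I*√6)
b(6)*(108 + p(9)) = (I*√6)*(108 - 14) = (I*√6)*94 = 94*I*√6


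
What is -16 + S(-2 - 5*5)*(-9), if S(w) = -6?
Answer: 38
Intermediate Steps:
-16 + S(-2 - 5*5)*(-9) = -16 - 6*(-9) = -16 + 54 = 38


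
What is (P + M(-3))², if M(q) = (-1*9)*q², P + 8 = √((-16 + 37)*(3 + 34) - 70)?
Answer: (89 - √707)² ≈ 3895.1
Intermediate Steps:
P = -8 + √707 (P = -8 + √((-16 + 37)*(3 + 34) - 70) = -8 + √(21*37 - 70) = -8 + √(777 - 70) = -8 + √707 ≈ 18.589)
M(q) = -9*q²
(P + M(-3))² = ((-8 + √707) - 9*(-3)²)² = ((-8 + √707) - 9*9)² = ((-8 + √707) - 81)² = (-89 + √707)²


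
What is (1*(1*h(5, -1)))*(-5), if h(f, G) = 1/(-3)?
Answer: 5/3 ≈ 1.6667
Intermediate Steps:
h(f, G) = -⅓
(1*(1*h(5, -1)))*(-5) = (1*(1*(-⅓)))*(-5) = (1*(-⅓))*(-5) = -⅓*(-5) = 5/3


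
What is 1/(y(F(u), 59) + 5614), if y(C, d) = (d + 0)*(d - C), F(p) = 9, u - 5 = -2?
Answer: 1/8564 ≈ 0.00011677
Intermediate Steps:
u = 3 (u = 5 - 2 = 3)
y(C, d) = d*(d - C)
1/(y(F(u), 59) + 5614) = 1/(59*(59 - 1*9) + 5614) = 1/(59*(59 - 9) + 5614) = 1/(59*50 + 5614) = 1/(2950 + 5614) = 1/8564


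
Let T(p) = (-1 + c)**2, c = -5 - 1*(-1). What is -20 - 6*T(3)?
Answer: -170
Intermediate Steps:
c = -4 (c = -5 + 1 = -4)
T(p) = 25 (T(p) = (-1 - 4)**2 = (-5)**2 = 25)
-20 - 6*T(3) = -20 - 6*25 = -20 - 150 = -170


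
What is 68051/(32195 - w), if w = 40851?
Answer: -68051/8656 ≈ -7.8617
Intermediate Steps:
68051/(32195 - w) = 68051/(32195 - 1*40851) = 68051/(32195 - 40851) = 68051/(-8656) = 68051*(-1/8656) = -68051/8656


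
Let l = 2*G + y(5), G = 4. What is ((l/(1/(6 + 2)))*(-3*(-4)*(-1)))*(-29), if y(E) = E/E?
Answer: 25056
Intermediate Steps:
y(E) = 1
l = 9 (l = 2*4 + 1 = 8 + 1 = 9)
((l/(1/(6 + 2)))*(-3*(-4)*(-1)))*(-29) = ((9/(1/(6 + 2)))*(-3*(-4)*(-1)))*(-29) = ((9/(1/8))*(12*(-1)))*(-29) = ((9/(⅛))*(-12))*(-29) = ((9*8)*(-12))*(-29) = (72*(-12))*(-29) = -864*(-29) = 25056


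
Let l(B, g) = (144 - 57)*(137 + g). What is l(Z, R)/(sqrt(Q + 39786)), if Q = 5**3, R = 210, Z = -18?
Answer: 30189*sqrt(39911)/39911 ≈ 151.11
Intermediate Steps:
Q = 125
l(B, g) = 11919 + 87*g (l(B, g) = 87*(137 + g) = 11919 + 87*g)
l(Z, R)/(sqrt(Q + 39786)) = (11919 + 87*210)/(sqrt(125 + 39786)) = (11919 + 18270)/(sqrt(39911)) = 30189*(sqrt(39911)/39911) = 30189*sqrt(39911)/39911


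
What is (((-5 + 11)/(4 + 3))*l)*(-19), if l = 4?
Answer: -456/7 ≈ -65.143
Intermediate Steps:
(((-5 + 11)/(4 + 3))*l)*(-19) = (((-5 + 11)/(4 + 3))*4)*(-19) = ((6/7)*4)*(-19) = (24/7)*(-19) = -456/7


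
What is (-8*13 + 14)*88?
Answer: -7920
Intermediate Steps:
(-8*13 + 14)*88 = (-104 + 14)*88 = -90*88 = -7920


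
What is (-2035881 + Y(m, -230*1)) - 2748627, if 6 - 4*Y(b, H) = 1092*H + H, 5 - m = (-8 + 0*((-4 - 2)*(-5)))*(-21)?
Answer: -4721659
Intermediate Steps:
m = -163 (m = 5 - (-8 + 0*((-4 - 2)*(-5)))*(-21) = 5 - (-8 + 0*(-6*(-5)))*(-21) = 5 - (-8 + 0*30)*(-21) = 5 - (-8 + 0)*(-21) = 5 - (-8)*(-21) = 5 - 1*168 = 5 - 168 = -163)
Y(b, H) = 3/2 - 1093*H/4 (Y(b, H) = 3/2 - (1092*H + H)/4 = 3/2 - 1093*H/4)
(-2035881 + Y(m, -230*1)) - 2748627 = (-2035881 + (3/2 - (-125695)/2)) - 2748627 = (-2035881 + (3/2 - 1093/4*(-230))) - 2748627 = (-2035881 + (3/2 + 125695/2)) - 2748627 = (-2035881 + 62849) - 2748627 = -1973032 - 2748627 = -4721659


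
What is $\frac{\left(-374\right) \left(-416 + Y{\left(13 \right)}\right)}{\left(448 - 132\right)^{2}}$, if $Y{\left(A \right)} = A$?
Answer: $\frac{75361}{49928} \approx 1.5094$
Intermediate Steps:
$\frac{\left(-374\right) \left(-416 + Y{\left(13 \right)}\right)}{\left(448 - 132\right)^{2}} = \frac{\left(-374\right) \left(-416 + 13\right)}{\left(448 - 132\right)^{2}} = \frac{\left(-374\right) \left(-403\right)}{316^{2}} = \frac{150722}{99856} = 150722 \cdot \frac{1}{99856} = \frac{75361}{49928}$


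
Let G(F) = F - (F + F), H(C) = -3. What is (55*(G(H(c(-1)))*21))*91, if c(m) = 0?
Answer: 315315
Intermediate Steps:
G(F) = -F (G(F) = F - 2*F = -F)
(55*(G(H(c(-1)))*21))*91 = (55*(-1*(-3)*21))*91 = (55*(3*21))*91 = (55*63)*91 = 3465*91 = 315315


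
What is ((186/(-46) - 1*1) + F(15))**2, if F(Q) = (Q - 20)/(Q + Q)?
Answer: 516961/19044 ≈ 27.146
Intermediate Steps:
F(Q) = (-20 + Q)/(2*Q) (F(Q) = (-20 + Q)/((2*Q)) = (-20 + Q)*(1/(2*Q)) = (-20 + Q)/(2*Q))
((186/(-46) - 1*1) + F(15))**2 = ((186/(-46) - 1*1) + (1/2)*(-20 + 15)/15)**2 = ((186*(-1/46) - 1) + (1/2)*(1/15)*(-5))**2 = ((-93/23 - 1) - 1/6)**2 = (-116/23 - 1/6)**2 = (-719/138)**2 = 516961/19044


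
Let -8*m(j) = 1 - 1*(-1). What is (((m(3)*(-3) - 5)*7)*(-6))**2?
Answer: 127449/4 ≈ 31862.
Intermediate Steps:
m(j) = -1/4 (m(j) = -(1 - 1*(-1))/8 = -(1 + 1)/8 = -1/8*2 = -1/4)
(((m(3)*(-3) - 5)*7)*(-6))**2 = (((-1/4*(-3) - 5)*7)*(-6))**2 = (((3/4 - 5)*7)*(-6))**2 = (-17/4*7*(-6))**2 = (-119/4*(-6))**2 = (357/2)**2 = 127449/4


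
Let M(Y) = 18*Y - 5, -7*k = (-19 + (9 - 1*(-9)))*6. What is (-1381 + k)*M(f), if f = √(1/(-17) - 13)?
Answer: 48305/7 - 173898*I*√3774/119 ≈ 6900.7 - 89774.0*I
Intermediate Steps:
f = I*√3774/17 (f = √(-1/17 - 13) = √(-222/17) = I*√3774/17 ≈ 3.6137*I)
k = 6/7 (k = -(-19 + (9 - 1*(-9)))*6/7 = -(-19 + (9 + 9))*6/7 = -(-19 + 18)*6/7 = -(-1)*6/7 = -⅐*(-6) = 6/7 ≈ 0.85714)
M(Y) = -5 + 18*Y
(-1381 + k)*M(f) = (-1381 + 6/7)*(-5 + 18*(I*√3774/17)) = -9661*(-5 + 18*I*√3774/17)/7 = 48305/7 - 173898*I*√3774/119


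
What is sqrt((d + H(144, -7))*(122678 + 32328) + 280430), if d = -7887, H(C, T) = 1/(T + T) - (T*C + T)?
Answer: I*sqrt(52181661819)/7 ≈ 32633.0*I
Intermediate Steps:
H(C, T) = 1/(2*T) - T - C*T (H(C, T) = 1/(2*T) - (C*T + T) = 1/(2*T) - (T + C*T) = 1/(2*T) + (-T - C*T) = 1/(2*T) - T - C*T)
sqrt((d + H(144, -7))*(122678 + 32328) + 280430) = sqrt((-7887 + ((1/2)/(-7) - 1*(-7) - 1*144*(-7)))*(122678 + 32328) + 280430) = sqrt((-7887 + ((1/2)*(-1/7) + 7 + 1008))*155006 + 280430) = sqrt((-7887 + (-1/14 + 7 + 1008))*155006 + 280430) = sqrt((-7887 + 14209/14)*155006 + 280430) = sqrt(-96209/14*155006 + 280430) = sqrt(-7456486127/7 + 280430) = sqrt(-7454523117/7) = I*sqrt(52181661819)/7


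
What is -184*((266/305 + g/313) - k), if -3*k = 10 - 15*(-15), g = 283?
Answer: -4221510896/286395 ≈ -14740.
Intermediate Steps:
k = -235/3 (k = -(10 - 15*(-15))/3 = -(10 + 225)/3 = -⅓*235 = -235/3 ≈ -78.333)
-184*((266/305 + g/313) - k) = -184*((266/305 + 283/313) - 1*(-235/3)) = -184*((266*(1/305) + 283*(1/313)) + 235/3) = -184*((266/305 + 283/313) + 235/3) = -184*(169573/95465 + 235/3) = -184*22942994/286395 = -4221510896/286395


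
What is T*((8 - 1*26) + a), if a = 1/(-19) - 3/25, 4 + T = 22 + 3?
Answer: -181272/475 ≈ -381.63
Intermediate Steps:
T = 21 (T = -4 + (22 + 3) = -4 + 25 = 21)
a = -82/475 (a = 1*(-1/19) - 3*1/25 = -1/19 - 3/25 = -82/475 ≈ -0.17263)
T*((8 - 1*26) + a) = 21*((8 - 1*26) - 82/475) = 21*((8 - 26) - 82/475) = 21*(-18 - 82/475) = 21*(-8632/475) = -181272/475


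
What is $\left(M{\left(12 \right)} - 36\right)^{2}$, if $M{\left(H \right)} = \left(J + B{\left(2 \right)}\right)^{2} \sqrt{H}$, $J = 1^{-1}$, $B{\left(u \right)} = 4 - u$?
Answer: $2268 - 1296 \sqrt{3} \approx 23.262$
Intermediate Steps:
$J = 1$
$M{\left(H \right)} = 9 \sqrt{H}$ ($M{\left(H \right)} = \left(1 + \left(4 - 2\right)\right)^{2} \sqrt{H} = \left(1 + 2\right)^{2} \sqrt{H} = 3^{2} \sqrt{H} = 9 \sqrt{H}$)
$\left(M{\left(12 \right)} - 36\right)^{2} = \left(9 \sqrt{12} - 36\right)^{2} = \left(9 \cdot 2 \sqrt{3} - 36\right)^{2} = \left(18 \sqrt{3} - 36\right)^{2} = \left(-36 + 18 \sqrt{3}\right)^{2}$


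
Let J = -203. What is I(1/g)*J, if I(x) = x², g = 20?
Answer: -203/400 ≈ -0.50750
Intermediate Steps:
I(1/g)*J = (1/20)²*(-203) = (1/400)*(-203) = -203/400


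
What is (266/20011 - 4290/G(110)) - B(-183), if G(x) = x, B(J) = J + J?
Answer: 6543863/20011 ≈ 327.01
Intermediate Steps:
B(J) = 2*J
(266/20011 - 4290/G(110)) - B(-183) = (266/20011 - 4290/110) - 2*(-183) = (266*(1/20011) - 4290*1/110) - 1*(-366) = (266/20011 - 39) + 366 = -780163/20011 + 366 = 6543863/20011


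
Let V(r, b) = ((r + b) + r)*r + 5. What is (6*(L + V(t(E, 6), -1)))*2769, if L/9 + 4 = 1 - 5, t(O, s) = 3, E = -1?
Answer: -863928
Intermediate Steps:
L = -72 (L = -36 + 9*(1 - 5) = -36 + 9*(-4) = -36 - 36 = -72)
V(r, b) = 5 + r*(b + 2*r) (V(r, b) = ((b + r) + r)*r + 5 = (b + 2*r)*r + 5 = r*(b + 2*r) + 5 = 5 + r*(b + 2*r))
(6*(L + V(t(E, 6), -1)))*2769 = (6*(-72 + (5 + 2*3² - 1*3)))*2769 = (6*(-72 + (5 + 2*9 - 3)))*2769 = (6*(-72 + (5 + 18 - 3)))*2769 = (6*(-72 + 20))*2769 = (6*(-52))*2769 = -312*2769 = -863928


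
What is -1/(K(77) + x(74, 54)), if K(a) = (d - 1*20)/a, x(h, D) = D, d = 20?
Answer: -1/54 ≈ -0.018519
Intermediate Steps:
K(a) = 0 (K(a) = (20 - 1*20)/a = (20 - 20)/a = 0/a = 0)
-1/(K(77) + x(74, 54)) = -1/(0 + 54) = -1/54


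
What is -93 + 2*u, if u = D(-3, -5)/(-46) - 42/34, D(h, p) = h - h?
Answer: -1623/17 ≈ -95.471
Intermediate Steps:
D(h, p) = 0
u = -21/17 (u = 0/(-46) - 42/34 = 0*(-1/46) - 42*1/34 = 0 - 21/17 = -21/17 ≈ -1.2353)
-93 + 2*u = -93 + 2*(-21/17) = -93 - 42/17 = -1623/17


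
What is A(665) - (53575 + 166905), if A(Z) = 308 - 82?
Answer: -220254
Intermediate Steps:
A(Z) = 226
A(665) - (53575 + 166905) = 226 - (53575 + 166905) = 226 - 1*220480 = 226 - 220480 = -220254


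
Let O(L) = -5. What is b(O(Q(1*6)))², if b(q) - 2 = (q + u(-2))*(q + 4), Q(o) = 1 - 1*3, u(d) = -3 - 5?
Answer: 225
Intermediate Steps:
u(d) = -8
Q(o) = -2 (Q(o) = 1 - 3 = -2)
b(q) = 2 + (-8 + q)*(4 + q) (b(q) = 2 + (q - 8)*(q + 4) = 2 + (-8 + q)*(4 + q))
b(O(Q(1*6)))² = (-30 + (-5)² - 4*(-5))² = (-30 + 25 + 20)² = 15² = 225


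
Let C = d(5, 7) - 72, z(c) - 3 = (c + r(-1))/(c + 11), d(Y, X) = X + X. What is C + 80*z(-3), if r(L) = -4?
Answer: 112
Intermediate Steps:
d(Y, X) = 2*X
z(c) = 3 + (-4 + c)/(11 + c) (z(c) = 3 + (c - 4)/(c + 11) = 3 + (-4 + c)/(11 + c))
C = -58 (C = 2*7 - 72 = 14 - 72 = -58)
C + 80*z(-3) = -58 + 80*((29 + 4*(-3))/(11 - 3)) = -58 + 80*((29 - 12)/8) = -58 + 80*((1/8)*17) = -58 + 80*(17/8) = -58 + 170 = 112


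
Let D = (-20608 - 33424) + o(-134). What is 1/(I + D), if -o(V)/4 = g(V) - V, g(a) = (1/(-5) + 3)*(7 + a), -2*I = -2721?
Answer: -10/517851 ≈ -1.9311e-5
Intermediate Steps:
I = 2721/2 (I = -1/2*(-2721) = 2721/2 ≈ 1360.5)
g(a) = 98/5 + 14*a/5 (g(a) = (-1/5 + 3)*(7 + a) = 14*(7 + a)/5 = 98/5 + 14*a/5)
o(V) = -392/5 - 36*V/5 (o(V) = -4*((98/5 + 14*V/5) - V) = -4*(98/5 + 9*V/5) = -392/5 - 36*V/5)
D = -265728/5 (D = (-20608 - 33424) + (-392/5 - 36/5*(-134)) = -54032 + (-392/5 + 4824/5) = -54032 + 4432/5 = -265728/5 ≈ -53146.)
1/(I + D) = 1/(2721/2 - 265728/5) = 1/(-517851/10) = -10/517851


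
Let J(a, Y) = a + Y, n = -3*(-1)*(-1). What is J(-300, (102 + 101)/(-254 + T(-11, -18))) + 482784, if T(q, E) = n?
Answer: 123998185/257 ≈ 4.8248e+5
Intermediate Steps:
n = -3 (n = 3*(-1) = -3)
T(q, E) = -3
J(a, Y) = Y + a
J(-300, (102 + 101)/(-254 + T(-11, -18))) + 482784 = ((102 + 101)/(-254 - 3) - 300) + 482784 = (203/(-257) - 300) + 482784 = (203*(-1/257) - 300) + 482784 = (-203/257 - 300) + 482784 = -77303/257 + 482784 = 123998185/257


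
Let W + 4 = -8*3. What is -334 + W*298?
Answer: -8678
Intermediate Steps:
W = -28 (W = -4 - 8*3 = -4 - 24 = -28)
-334 + W*298 = -334 - 28*298 = -334 - 8344 = -8678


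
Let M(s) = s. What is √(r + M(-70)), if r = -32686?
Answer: 2*I*√8189 ≈ 180.99*I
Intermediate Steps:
√(r + M(-70)) = √(-32686 - 70) = √(-32756) = 2*I*√8189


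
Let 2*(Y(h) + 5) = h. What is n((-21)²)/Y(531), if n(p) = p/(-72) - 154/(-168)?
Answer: -125/6252 ≈ -0.019994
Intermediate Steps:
Y(h) = -5 + h/2
n(p) = 11/12 - p/72 (n(p) = p*(-1/72) - 154*(-1/168) = -p/72 + 11/12 = 11/12 - p/72)
n((-21)²)/Y(531) = (11/12 - 1/72*(-21)²)/(-5 + (½)*531) = (11/12 - 1/72*441)/(-5 + 531/2) = (11/12 - 49/8)/(521/2) = -125/24*2/521 = -125/6252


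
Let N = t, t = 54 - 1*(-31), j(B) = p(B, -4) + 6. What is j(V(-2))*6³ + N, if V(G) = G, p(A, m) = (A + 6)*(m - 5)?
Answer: -6395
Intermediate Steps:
p(A, m) = (-5 + m)*(6 + A) (p(A, m) = (6 + A)*(-5 + m) = (-5 + m)*(6 + A))
j(B) = -48 - 9*B (j(B) = (-30 - 5*B + 6*(-4) + B*(-4)) + 6 = (-30 - 5*B - 24 - 4*B) + 6 = (-54 - 9*B) + 6 = -48 - 9*B)
t = 85 (t = 54 + 31 = 85)
N = 85
j(V(-2))*6³ + N = (-48 - 9*(-2))*6³ + 85 = (-48 + 18)*216 + 85 = -30*216 + 85 = -6480 + 85 = -6395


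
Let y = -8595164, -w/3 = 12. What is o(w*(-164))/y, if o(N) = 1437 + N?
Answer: -7341/8595164 ≈ -0.00085409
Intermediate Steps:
w = -36 (w = -3*12 = -36)
o(w*(-164))/y = (1437 - 36*(-164))/(-8595164) = (1437 + 5904)*(-1/8595164) = 7341*(-1/8595164) = -7341/8595164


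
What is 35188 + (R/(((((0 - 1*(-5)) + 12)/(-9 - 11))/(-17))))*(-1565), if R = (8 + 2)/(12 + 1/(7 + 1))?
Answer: 909236/97 ≈ 9373.6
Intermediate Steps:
R = 80/97 (R = 10/(12 + 1/8) = 10/(12 + ⅛) = 10/(97/8) = 10*(8/97) = 80/97 ≈ 0.82474)
35188 + (R/(((((0 - 1*(-5)) + 12)/(-9 - 11))/(-17))))*(-1565) = 35188 + (80/(97*(((((0 - 1*(-5)) + 12)/(-9 - 11))/(-17)))))*(-1565) = 35188 + (80/(97*(((((0 + 5) + 12)/(-20))*(-1/17)))))*(-1565) = 35188 + (80/(97*((((5 + 12)*(-1/20))*(-1/17)))))*(-1565) = 35188 + (80/(97*(((17*(-1/20))*(-1/17)))))*(-1565) = 35188 + (80/(97*((-17/20*(-1/17)))))*(-1565) = 35188 + (80/(97*(1/20)))*(-1565) = 35188 + ((80/97)*20)*(-1565) = 35188 + (1600/97)*(-1565) = 35188 - 2504000/97 = 909236/97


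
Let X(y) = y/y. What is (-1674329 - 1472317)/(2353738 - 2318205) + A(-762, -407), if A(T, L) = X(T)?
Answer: -3111113/35533 ≈ -87.556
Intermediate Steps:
X(y) = 1
A(T, L) = 1
(-1674329 - 1472317)/(2353738 - 2318205) + A(-762, -407) = (-1674329 - 1472317)/(2353738 - 2318205) + 1 = -3146646/35533 + 1 = -3111113/35533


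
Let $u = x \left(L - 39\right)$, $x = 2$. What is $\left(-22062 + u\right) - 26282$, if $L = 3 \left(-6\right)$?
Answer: $-48458$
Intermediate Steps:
$L = -18$
$u = -114$ ($u = 2 \left(-18 - 39\right) = 2 \left(-57\right) = -114$)
$\left(-22062 + u\right) - 26282 = \left(-22062 - 114\right) - 26282 = -22176 - 26282 = -48458$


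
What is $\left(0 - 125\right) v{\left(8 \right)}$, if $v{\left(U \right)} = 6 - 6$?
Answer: $0$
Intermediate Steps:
$v{\left(U \right)} = 0$
$\left(0 - 125\right) v{\left(8 \right)} = \left(0 - 125\right) 0 = \left(-125\right) 0 = 0$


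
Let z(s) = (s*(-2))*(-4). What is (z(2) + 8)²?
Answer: 576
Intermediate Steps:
z(s) = 8*s (z(s) = -2*s*(-4) = 8*s)
(z(2) + 8)² = (8*2 + 8)² = (16 + 8)² = 24² = 576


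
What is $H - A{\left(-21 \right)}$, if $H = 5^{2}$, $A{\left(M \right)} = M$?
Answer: $46$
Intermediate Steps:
$H = 25$
$H - A{\left(-21 \right)} = 25 - -21 = 25 + 21 = 46$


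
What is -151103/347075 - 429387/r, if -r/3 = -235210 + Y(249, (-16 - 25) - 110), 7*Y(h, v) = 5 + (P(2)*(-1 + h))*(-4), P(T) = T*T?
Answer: -597120861324/572824033475 ≈ -1.0424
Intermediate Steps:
P(T) = T²
Y(h, v) = 3 - 16*h/7 (Y(h, v) = (5 + (2²*(-1 + h))*(-4))/7 = (5 + (4*(-1 + h))*(-4))/7 = (5 + (-4 + 4*h)*(-4))/7 = (5 + (16 - 16*h))/7 = (21 - 16*h)/7 = 3 - 16*h/7)
r = 4951299/7 (r = -3*(-235210 + (3 - 16/7*249)) = -3*(-235210 + (3 - 3984/7)) = -3*(-235210 - 3963/7) = -3*(-1650433/7) = 4951299/7 ≈ 7.0733e+5)
-151103/347075 - 429387/r = -151103/347075 - 429387/4951299/7 = -151103*1/347075 - 429387*7/4951299 = -151103/347075 - 1001903/1650433 = -597120861324/572824033475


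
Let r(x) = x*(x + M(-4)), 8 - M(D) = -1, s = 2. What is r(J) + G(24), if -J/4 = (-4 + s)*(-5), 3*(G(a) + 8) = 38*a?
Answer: 1536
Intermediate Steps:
M(D) = 9 (M(D) = 8 - 1*(-1) = 8 + 1 = 9)
G(a) = -8 + 38*a/3 (G(a) = -8 + (38*a)/3 = -8 + 38*a/3)
J = -40 (J = -4*(-4 + 2)*(-5) = -(-8)*(-5) = -4*10 = -40)
r(x) = x*(9 + x) (r(x) = x*(x + 9) = x*(9 + x))
r(J) + G(24) = -40*(9 - 40) + (-8 + (38/3)*24) = -40*(-31) + (-8 + 304) = 1240 + 296 = 1536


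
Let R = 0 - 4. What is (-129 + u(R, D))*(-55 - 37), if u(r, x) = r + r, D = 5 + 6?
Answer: 12604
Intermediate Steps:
R = -4
D = 11
u(r, x) = 2*r
(-129 + u(R, D))*(-55 - 37) = (-129 + 2*(-4))*(-55 - 37) = (-129 - 8)*(-92) = -137*(-92) = 12604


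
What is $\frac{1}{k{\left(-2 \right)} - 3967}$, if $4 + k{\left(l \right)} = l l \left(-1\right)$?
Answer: $- \frac{1}{3975} \approx -0.00025157$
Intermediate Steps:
$k{\left(l \right)} = -4 - l^{2}$ ($k{\left(l \right)} = -4 + l l \left(-1\right) = -4 + l^{2} \left(-1\right) = -4 - l^{2}$)
$\frac{1}{k{\left(-2 \right)} - 3967} = \frac{1}{\left(-4 - \left(-2\right)^{2}\right) - 3967} = \frac{1}{\left(-4 - 4\right) - 3967} = \frac{1}{-8 - 3967} = \frac{1}{-3975} = - \frac{1}{3975}$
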